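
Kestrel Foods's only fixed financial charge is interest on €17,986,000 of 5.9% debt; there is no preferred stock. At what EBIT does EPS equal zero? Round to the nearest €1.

Annual interest = 5.9% × €17,986,000 = €1,061,174.00.
Without preferred stock the financial break-even is simply EBIT = interest = €1,061,174.00.

€1,061,174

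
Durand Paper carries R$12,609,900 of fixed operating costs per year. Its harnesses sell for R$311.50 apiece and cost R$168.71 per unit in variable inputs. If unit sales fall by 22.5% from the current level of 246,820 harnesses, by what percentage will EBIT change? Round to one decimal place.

-35.0%

Contribution at this volume is 246,820 × R$142.79 = R$35,243,427.80.
EBIT = R$35,243,427.80 − R$12,609,900 = R$22,633,527.80.
Degree of operating leverage = R$35,243,427.80 / R$22,633,527.80 = 1.5571.
So EBIT moves 1.5571 × (-22.5%) = -35.0%.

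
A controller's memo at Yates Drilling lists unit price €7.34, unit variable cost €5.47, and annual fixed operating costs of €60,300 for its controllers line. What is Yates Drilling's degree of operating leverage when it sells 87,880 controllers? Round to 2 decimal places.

1.58

Contribution at this volume is 87,880 × €1.87 = €164,335.60.
EBIT = €164,335.60 − €60,300 = €104,035.60.
DOL = contribution ÷ EBIT = €164,335.60 ÷ €104,035.60 = 1.5796.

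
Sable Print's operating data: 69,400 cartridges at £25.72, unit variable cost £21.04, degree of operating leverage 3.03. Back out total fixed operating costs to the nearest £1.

Contribution at this volume is 69,400 × £4.68 = £324,792.00.
DOL = contribution / EBIT, so EBIT = £324,792.00 / 3.03 = £107,192.08.
And FC = contribution − EBIT = £324,792.00 − £107,192.08 = £217,600.

£217,600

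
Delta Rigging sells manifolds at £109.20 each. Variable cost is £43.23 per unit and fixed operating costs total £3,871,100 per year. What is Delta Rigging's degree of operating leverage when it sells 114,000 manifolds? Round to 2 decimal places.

Total contribution margin = 114,000 × £65.97 = £7,520,580.00.
Subtracting fixed costs: EBIT = £7,520,580.00 − £3,871,100 = £3,649,480.00.
So DOL = total CM / EBIT = £7,520,580.00 / £3,649,480.00 = 2.0607.

2.06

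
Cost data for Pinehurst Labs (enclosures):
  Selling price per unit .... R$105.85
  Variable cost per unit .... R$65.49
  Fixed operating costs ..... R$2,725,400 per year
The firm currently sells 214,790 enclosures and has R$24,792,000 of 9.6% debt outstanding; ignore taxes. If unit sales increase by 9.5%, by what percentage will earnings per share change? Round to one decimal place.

+23.1%

Contribution at this volume is 214,790 × R$40.36 = R$8,668,924.40.
Subtracting fixed costs: EBIT = R$8,668,924.40 − R$2,725,400 = R$5,943,524.40.
Interest = R$2,380,032.00, so EBIT − I = R$3,563,492.40.
Degree of combined leverage = contribution ÷ (EBIT − I) = R$8,668,924.40 ÷ R$3,563,492.40 = 2.4327.
EPS therefore changes by 2.4327 × (+9.5%) = +23.1%.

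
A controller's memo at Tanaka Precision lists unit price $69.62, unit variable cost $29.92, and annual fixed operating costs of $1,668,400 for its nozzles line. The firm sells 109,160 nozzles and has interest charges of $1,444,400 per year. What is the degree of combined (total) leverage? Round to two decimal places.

Contribution at this volume is 109,160 × $39.70 = $4,333,652.00.
Subtracting fixed costs: EBIT = $4,333,652.00 − $1,668,400 = $2,665,252.00. Interest = $1,444,400.00.
DOL = $4,333,652.00 ÷ $2,665,252.00 = 1.6260; DFL = $2,665,252.00 ÷ $1,220,852.00 = 2.1831.
DCL = DOL × DFL = 1.6260 × 2.1831 = 3.5497.

3.55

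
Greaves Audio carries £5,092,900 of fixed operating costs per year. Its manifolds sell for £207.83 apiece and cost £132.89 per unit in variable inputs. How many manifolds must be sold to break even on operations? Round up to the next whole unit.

67,960 manifolds

Unit CM = price − variable cost = £207.83 − £132.89 = £74.94.
Break-even Q = £5,092,900 / £74.94 = 67,959.70 → 67,960 manifolds.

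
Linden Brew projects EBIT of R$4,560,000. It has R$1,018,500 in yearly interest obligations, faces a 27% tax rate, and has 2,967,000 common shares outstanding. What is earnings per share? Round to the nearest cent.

Pre-tax income = R$4,560,000 − R$1,018,500.00 = R$3,541,500.00.
Net income = R$3,541,500.00 × (1 − 0.27) = R$2,585,295.00.
Per share: R$2,585,295.00 / 2,967,000 shares = R$0.87.

R$0.87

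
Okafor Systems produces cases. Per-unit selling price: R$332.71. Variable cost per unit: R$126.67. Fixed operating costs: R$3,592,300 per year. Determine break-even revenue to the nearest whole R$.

R$5,800,787

CM per unit = R$332.71 − R$126.67 = R$206.04; CM ratio = R$206.04 / R$332.71 = 0.6193.
Break-even revenue = fixed costs × price ÷ CM = R$3,592,300 × R$332.71 ÷ R$206.04 = R$5,800,787.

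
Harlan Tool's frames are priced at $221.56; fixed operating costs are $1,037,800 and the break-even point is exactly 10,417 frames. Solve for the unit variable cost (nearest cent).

At break-even, FC = Q × (P − VC), so P − VC = $1,037,800 ÷ 10,417 = $99.6256.
Variable cost per unit = $221.56 − $99.6256 = $121.93.

$121.93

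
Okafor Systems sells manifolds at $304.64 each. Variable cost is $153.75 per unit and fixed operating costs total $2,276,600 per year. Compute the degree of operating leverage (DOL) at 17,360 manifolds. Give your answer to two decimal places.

Contribution at this volume is 17,360 × $150.89 = $2,619,450.40.
EBIT = $2,619,450.40 − $2,276,600 = $342,850.40.
Degree of operating leverage = $2,619,450.40 / $342,850.40 = 7.6402.

7.64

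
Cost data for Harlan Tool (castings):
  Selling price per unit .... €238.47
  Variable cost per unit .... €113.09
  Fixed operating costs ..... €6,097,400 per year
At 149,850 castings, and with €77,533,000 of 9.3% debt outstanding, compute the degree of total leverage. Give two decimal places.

3.43

Total contribution margin = 149,850 × €125.38 = €18,788,193.00.
Subtracting fixed costs: EBIT = €18,788,193.00 − €6,097,400 = €12,690,793.00. Interest = €7,210,569.00, so EBIT − I = €5,480,224.00.
Degree of total leverage = total CM / (EBIT − interest) = €18,788,193.00 / €5,480,224.00 = 3.4284.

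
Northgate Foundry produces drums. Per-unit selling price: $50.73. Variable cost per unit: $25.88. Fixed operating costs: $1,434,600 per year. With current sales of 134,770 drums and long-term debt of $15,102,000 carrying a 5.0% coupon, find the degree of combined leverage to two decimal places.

2.89

Contribution at this volume is 134,770 × $24.85 = $3,349,034.50.
EBIT = $3,349,034.50 − $1,434,600 = $1,914,434.50. Interest = $755,100.00, so EBIT − I = $1,159,334.50.
DCL = contribution ÷ (EBIT − I) = $3,349,034.50 ÷ $1,159,334.50 = 2.8888.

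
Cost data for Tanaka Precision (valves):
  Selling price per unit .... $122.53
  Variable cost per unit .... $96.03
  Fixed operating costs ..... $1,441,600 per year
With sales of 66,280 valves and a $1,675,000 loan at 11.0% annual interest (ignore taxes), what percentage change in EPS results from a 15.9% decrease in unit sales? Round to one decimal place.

Total contribution margin = 66,280 × $26.50 = $1,756,420.00.
Subtracting fixed costs: EBIT = $1,756,420.00 − $1,441,600 = $314,820.00.
After interest of $184,250.00, pre-tax earnings = $130,570.00.
Degree of combined leverage = contribution ÷ (EBIT − I) = $1,756,420.00 ÷ $130,570.00 = 13.4519.
EPS therefore changes by 13.4519 × (-15.9%) = -213.9%.

-213.9%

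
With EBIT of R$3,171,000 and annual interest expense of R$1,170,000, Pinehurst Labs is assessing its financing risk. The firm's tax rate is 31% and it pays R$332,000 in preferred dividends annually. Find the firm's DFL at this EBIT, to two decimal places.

2.09

Annual interest charges come to R$1,170,000.00.
Preferred dividends grossed up pre-tax: R$332,000 / (1 − 0.31) = R$481,159.42.
DFL = EBIT ÷ [EBIT − I − D_p/(1−t)] = R$3,171,000 ÷ [R$3,171,000 − R$1,170,000.00 − R$481,159.42] = R$3,171,000 ÷ R$1,519,840.58 = 2.0864.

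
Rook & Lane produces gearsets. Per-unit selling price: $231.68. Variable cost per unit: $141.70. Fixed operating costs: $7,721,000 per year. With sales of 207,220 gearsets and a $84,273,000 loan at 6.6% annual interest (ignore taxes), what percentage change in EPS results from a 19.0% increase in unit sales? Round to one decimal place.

+66.1%

Contribution at this volume is 207,220 × $89.98 = $18,645,655.60.
Operating income = contribution − fixed costs = $18,645,655.60 − $7,721,000 = $10,924,655.60.
After interest of $5,562,018.00, pre-tax earnings = $5,362,637.60.
Degree of combined leverage = contribution ÷ (EBIT − I) = $18,645,655.60 ÷ $5,362,637.60 = 3.4770.
%ΔEPS = DCL × %ΔSales = 3.4770 × +19.0% = +66.1%.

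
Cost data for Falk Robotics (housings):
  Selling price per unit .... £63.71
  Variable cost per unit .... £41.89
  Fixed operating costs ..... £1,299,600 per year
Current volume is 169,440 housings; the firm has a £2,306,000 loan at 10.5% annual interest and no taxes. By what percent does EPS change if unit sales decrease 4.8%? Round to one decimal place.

At 169,440 units, contribution = 169,440 × £21.82 = £3,697,180.80.
EBIT = £3,697,180.80 − £1,299,600 = £2,397,580.80.
After interest of £242,130.00, pre-tax earnings = £2,155,450.80.
Degree of combined leverage = contribution ÷ (EBIT − I) = £3,697,180.80 ÷ £2,155,450.80 = 1.7153.
%ΔEPS = DCL × %ΔSales = 1.7153 × -4.8% = -8.2%.

-8.2%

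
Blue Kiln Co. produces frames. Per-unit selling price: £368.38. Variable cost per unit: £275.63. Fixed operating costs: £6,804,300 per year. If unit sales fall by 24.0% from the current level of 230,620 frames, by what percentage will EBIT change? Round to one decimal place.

-35.2%

At 230,620 units, contribution = 230,620 × £92.75 = £21,390,005.00.
EBIT = £21,390,005.00 − £6,804,300 = £14,585,705.00.
Degree of operating leverage = £21,390,005.00 / £14,585,705.00 = 1.4665.
Operating income changes by 1.4665 × -24.0% = -35.2%.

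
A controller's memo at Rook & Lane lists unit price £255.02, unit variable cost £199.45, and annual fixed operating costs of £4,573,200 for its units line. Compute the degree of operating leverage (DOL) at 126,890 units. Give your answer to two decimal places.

2.85

At 126,890 units, contribution = 126,890 × £55.57 = £7,051,277.30.
Subtracting fixed costs: EBIT = £7,051,277.30 − £4,573,200 = £2,478,077.30.
DOL = contribution ÷ EBIT = £7,051,277.30 ÷ £2,478,077.30 = 2.8455.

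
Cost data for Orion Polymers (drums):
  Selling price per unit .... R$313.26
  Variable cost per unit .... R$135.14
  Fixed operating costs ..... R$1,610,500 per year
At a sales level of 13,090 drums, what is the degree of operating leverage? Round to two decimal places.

3.23

Total contribution margin = 13,090 × R$178.12 = R$2,331,590.80.
Operating income = contribution − fixed costs = R$2,331,590.80 − R$1,610,500 = R$721,090.80.
Degree of operating leverage = R$2,331,590.80 / R$721,090.80 = 3.2334.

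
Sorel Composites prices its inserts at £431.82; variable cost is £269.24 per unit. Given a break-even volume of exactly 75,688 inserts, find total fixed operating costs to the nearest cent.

Each unit contributes £431.82 − £269.24 = £162.58.
Fixed costs = break-even units × CM = 75,688 × £162.58 = £12,305,355.04.

£12,305,355.04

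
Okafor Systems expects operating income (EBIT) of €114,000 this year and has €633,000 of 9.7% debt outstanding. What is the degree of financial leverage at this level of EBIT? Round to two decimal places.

Interest = €61,401.00.
Degree of financial leverage = EBIT / (EBIT − interest) = €114,000 / €52,599.00 = 2.1673.

2.17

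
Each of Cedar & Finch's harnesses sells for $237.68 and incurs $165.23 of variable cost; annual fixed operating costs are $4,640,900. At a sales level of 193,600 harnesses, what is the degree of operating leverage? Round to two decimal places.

1.49

At 193,600 units, contribution = 193,600 × $72.45 = $14,026,320.00.
Operating income = contribution − fixed costs = $14,026,320.00 − $4,640,900 = $9,385,420.00.
Degree of operating leverage = $14,026,320.00 / $9,385,420.00 = 1.4945.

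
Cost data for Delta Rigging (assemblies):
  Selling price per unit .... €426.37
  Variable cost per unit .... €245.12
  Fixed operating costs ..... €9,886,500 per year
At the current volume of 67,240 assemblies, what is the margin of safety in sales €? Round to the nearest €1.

Each unit contributes €426.37 − €245.12 = €181.25. Break-even units = €9,886,500 ÷ €181.25 = 54,546.21; break-even revenue = 54,546.21 × €426.37 = €23,256,866.23.
Actual sales revenue = 67,240 × €426.37 = €28,669,118.80.
Margin of safety = €28,669,118.80 − €23,256,866.23 = €5,412,253.

€5,412,253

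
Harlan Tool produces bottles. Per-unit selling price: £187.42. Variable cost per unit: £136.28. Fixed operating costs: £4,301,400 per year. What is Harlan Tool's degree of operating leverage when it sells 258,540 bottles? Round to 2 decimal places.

Contribution at this volume is 258,540 × £51.14 = £13,221,735.60.
EBIT = £13,221,735.60 − £4,301,400 = £8,920,335.60.
DOL = contribution ÷ EBIT = £13,221,735.60 ÷ £8,920,335.60 = 1.4822.

1.48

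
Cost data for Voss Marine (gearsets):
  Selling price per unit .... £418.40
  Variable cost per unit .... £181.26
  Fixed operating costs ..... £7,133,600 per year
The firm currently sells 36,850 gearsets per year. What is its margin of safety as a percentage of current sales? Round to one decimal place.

18.4%

Unit CM = price − variable cost = £418.40 − £181.26 = £237.14. Break-even units = £7,133,600 ÷ £237.14 = 30,081.81; break-even revenue = 30,081.81 × £418.40 = £12,586,228.56.
Actual sales revenue = 36,850 × £418.40 = £15,418,040.00.
Margin of safety = (£15,418,040.00 − £12,586,228.56) ÷ £15,418,040.00 = 18.4%.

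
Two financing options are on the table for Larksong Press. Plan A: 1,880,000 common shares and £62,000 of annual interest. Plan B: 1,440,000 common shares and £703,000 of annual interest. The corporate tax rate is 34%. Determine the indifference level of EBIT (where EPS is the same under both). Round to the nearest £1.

£2,800,818

Set EPS_A = EPS_B: (EBIT − £62,000)(1 − 0.34) ÷ 1,880,000 = (EBIT − £703,000)(1 − 0.34) ÷ 1,440,000.
The (1 − t) factor cancels: (EBIT − 62,000) × 1,440,000 = (EBIT − 703,000) × 1,880,000.
Solving, EBIT = (703,000·1,880,000 − 62,000·1,440,000) / (1,880,000 − 1,440,000) = 1,232,360,000,000 / 440,000 = 2,800,818.18.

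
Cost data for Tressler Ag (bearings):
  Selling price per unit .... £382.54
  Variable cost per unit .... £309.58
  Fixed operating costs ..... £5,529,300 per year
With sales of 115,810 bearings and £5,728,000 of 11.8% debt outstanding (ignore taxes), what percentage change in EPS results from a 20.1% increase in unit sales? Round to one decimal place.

Contribution at this volume is 115,810 × £72.96 = £8,449,497.60.
EBIT = £8,449,497.60 − £5,529,300 = £2,920,197.60.
Interest = £675,904.00, so EBIT − I = £2,244,293.60.
Degree of combined leverage = contribution ÷ (EBIT − I) = £8,449,497.60 ÷ £2,244,293.60 = 3.7649.
EPS therefore changes by 3.7649 × (+20.1%) = +75.7%.

+75.7%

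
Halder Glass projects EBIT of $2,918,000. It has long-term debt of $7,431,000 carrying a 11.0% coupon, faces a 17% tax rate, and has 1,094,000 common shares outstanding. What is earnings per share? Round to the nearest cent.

$1.59

Interest = $817,410.00, so EBT = $2,918,000 − $817,410.00 = $2,100,590.00.
After tax at 17%: net income = $2,100,590.00 × 0.83 = $1,743,489.70.
EPS = $1,743,489.70 ÷ 1,094,000 = $1.59.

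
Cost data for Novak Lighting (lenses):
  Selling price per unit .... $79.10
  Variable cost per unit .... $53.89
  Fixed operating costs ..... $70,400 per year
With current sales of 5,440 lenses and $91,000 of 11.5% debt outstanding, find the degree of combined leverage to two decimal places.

Total contribution margin = 5,440 × $25.21 = $137,142.40.
EBIT = $137,142.40 − $70,400 = $66,742.40. Interest = $10,465.00.
DOL = $137,142.40 ÷ $66,742.40 = 2.0548; DFL = $66,742.40 ÷ $56,277.40 = 1.1860.
Combined leverage = 2.0548 × 1.1860 = 2.4370.

2.44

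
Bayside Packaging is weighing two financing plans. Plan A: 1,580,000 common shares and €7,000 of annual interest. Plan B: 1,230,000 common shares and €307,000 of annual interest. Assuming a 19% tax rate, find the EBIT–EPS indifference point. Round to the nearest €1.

At indifference, (EBIT − 7,000)(1 − t)/1,580,000 = (EBIT − 307,000)(1 − t)/1,230,000.
The (1 − t) factor cancels: (EBIT − 7,000) × 1,230,000 = (EBIT − 307,000) × 1,580,000.
EBIT × (1,580,000 − 1,230,000) = 307,000 × 1,580,000 − 7,000 × 1,230,000 = 476,450,000,000, so EBIT = 476,450,000,000 ÷ 350,000 = 1,361,285.71.

€1,361,286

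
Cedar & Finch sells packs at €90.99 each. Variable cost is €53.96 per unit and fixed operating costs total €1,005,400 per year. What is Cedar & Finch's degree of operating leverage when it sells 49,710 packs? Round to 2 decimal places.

2.20

At 49,710 units, contribution = 49,710 × €37.03 = €1,840,761.30.
Operating income = contribution − fixed costs = €1,840,761.30 − €1,005,400 = €835,361.30.
So DOL = total CM / EBIT = €1,840,761.30 / €835,361.30 = 2.2036.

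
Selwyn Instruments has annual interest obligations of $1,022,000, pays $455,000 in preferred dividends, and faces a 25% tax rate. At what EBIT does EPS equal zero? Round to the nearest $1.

$1,628,667

Grossing the preferred dividend up to pre-tax terms: $455,000 / (1 − 0.25) = $606,666.67.
EPS = 0 when EBIT covers interest plus the pre-tax preferred burden: $1,022,000 + $606,666.67 = $1,628,666.67.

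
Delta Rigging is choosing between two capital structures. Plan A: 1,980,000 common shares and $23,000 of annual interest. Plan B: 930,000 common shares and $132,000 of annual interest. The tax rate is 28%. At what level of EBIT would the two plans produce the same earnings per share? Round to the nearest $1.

$228,543

Set EPS_A = EPS_B: (EBIT − $23,000)(1 − 0.28) ÷ 1,980,000 = (EBIT − $132,000)(1 − 0.28) ÷ 930,000.
Cancelling (1 − t) and cross-multiplying: 930,000·(EBIT − 23,000) = 1,980,000·(EBIT − 132,000).
EBIT × (1,980,000 − 930,000) = 132,000 × 1,980,000 − 23,000 × 930,000 = 239,970,000,000, so EBIT = 239,970,000,000 ÷ 1,050,000 = 228,542.86.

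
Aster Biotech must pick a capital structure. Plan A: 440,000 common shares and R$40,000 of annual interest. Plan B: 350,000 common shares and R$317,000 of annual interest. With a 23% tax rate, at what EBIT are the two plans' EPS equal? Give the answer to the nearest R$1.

At indifference, (EBIT − 40,000)(1 − t)/440,000 = (EBIT − 317,000)(1 − t)/350,000.
Cancelling (1 − t) and cross-multiplying: 350,000·(EBIT − 40,000) = 440,000·(EBIT − 317,000).
Solving, EBIT = (317,000·440,000 − 40,000·350,000) / (440,000 − 350,000) = 125,480,000,000 / 90,000 = 1,394,222.22.

R$1,394,222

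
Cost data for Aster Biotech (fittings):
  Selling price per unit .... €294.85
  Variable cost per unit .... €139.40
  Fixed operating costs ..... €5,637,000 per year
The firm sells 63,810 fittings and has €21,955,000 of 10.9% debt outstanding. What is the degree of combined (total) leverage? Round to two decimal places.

At 63,810 units, contribution = 63,810 × €155.45 = €9,919,264.50.
Operating income = contribution − fixed costs = €9,919,264.50 − €5,637,000 = €4,282,264.50. Interest = €2,393,095.00, so EBIT − I = €1,889,169.50.
DCL = contribution ÷ (EBIT − I) = €9,919,264.50 ÷ €1,889,169.50 = 5.2506.

5.25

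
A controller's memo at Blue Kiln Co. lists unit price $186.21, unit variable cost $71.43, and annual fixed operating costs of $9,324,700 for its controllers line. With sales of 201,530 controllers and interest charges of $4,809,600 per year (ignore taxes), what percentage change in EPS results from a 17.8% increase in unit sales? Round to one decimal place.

+45.8%

Contribution at this volume is 201,530 × $114.78 = $23,131,613.40.
Subtracting fixed costs: EBIT = $23,131,613.40 − $9,324,700 = $13,806,913.40.
After interest of $4,809,600.00, pre-tax earnings = $8,997,313.40.
DCL = total CM / (EBIT − I) = $23,131,613.40 / $8,997,313.40 = 2.5709.
EPS therefore changes by 2.5709 × (+17.8%) = +45.8%.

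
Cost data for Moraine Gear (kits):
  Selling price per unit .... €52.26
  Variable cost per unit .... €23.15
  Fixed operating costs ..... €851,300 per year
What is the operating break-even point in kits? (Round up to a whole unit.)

29,245 kits

Each unit contributes €52.26 − €23.15 = €29.11.
Units to break even: €851,300 ÷ €29.11 = 29,244.25, rounded up to 29,245.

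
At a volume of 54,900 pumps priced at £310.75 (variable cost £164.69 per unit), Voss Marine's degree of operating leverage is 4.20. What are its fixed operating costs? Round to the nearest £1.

Total contribution margin = 54,900 × £146.06 = £8,018,694.00.
Since DOL = CM ÷ EBIT, EBIT = £8,018,694.00 ÷ 4.20 = £1,909,212.86.
Fixed costs = CM − EBIT = £8,018,694.00 − £1,909,212.86 = £6,109,481.

£6,109,481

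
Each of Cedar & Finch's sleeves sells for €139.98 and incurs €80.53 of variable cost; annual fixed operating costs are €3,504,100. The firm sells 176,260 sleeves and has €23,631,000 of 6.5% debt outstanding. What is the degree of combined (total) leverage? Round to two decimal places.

At 176,260 units, contribution = 176,260 × €59.45 = €10,478,657.00.
Subtracting fixed costs: EBIT = €10,478,657.00 − €3,504,100 = €6,974,557.00. Interest = €1,536,015.00, so EBIT − I = €5,438,542.00.
Degree of total leverage = total CM / (EBIT − interest) = €10,478,657.00 / €5,438,542.00 = 1.9267.

1.93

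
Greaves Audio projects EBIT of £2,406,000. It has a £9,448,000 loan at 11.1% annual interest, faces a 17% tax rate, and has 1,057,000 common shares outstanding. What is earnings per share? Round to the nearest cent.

£1.07

Interest = £1,048,728.00, so EBT = £2,406,000 − £1,048,728.00 = £1,357,272.00.
After tax at 17%: net income = £1,357,272.00 × 0.83 = £1,126,535.76.
Per share: £1,126,535.76 / 1,057,000 shares = £1.07.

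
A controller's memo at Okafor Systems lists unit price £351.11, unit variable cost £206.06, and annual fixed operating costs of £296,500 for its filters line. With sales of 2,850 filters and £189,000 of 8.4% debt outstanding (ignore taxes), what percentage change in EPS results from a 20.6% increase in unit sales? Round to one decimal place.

Contribution at this volume is 2,850 × £145.05 = £413,392.50.
Operating income = contribution − fixed costs = £413,392.50 − £296,500 = £116,892.50.
Interest = £15,876.00, so EBIT − I = £101,016.50.
DCL = total CM / (EBIT − I) = £413,392.50 / £101,016.50 = 4.0923.
%ΔEPS = DCL × %ΔSales = 4.0923 × +20.6% = +84.3%.

+84.3%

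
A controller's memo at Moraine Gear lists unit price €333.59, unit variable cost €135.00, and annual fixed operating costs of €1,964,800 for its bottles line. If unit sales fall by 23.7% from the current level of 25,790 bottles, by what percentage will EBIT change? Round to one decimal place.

Total contribution margin = 25,790 × €198.59 = €5,121,636.10.
Operating income = contribution − fixed costs = €5,121,636.10 − €1,964,800 = €3,156,836.10.
Degree of operating leverage = €5,121,636.10 / €3,156,836.10 = 1.6224.
%ΔEBIT = DOL × %ΔSales = 1.6224 × -23.7% = -38.5%.

-38.5%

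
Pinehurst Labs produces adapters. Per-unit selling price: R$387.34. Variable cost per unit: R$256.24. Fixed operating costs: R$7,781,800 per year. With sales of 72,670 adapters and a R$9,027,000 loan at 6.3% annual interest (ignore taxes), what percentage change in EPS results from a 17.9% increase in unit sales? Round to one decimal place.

Total contribution margin = 72,670 × R$131.10 = R$9,527,037.00.
Subtracting fixed costs: EBIT = R$9,527,037.00 − R$7,781,800 = R$1,745,237.00.
After interest of R$568,701.00, pre-tax earnings = R$1,176,536.00.
Degree of combined leverage = contribution ÷ (EBIT − I) = R$9,527,037.00 ÷ R$1,176,536.00 = 8.0975.
%ΔEPS = DCL × %ΔSales = 8.0975 × +17.9% = +144.9%.

+144.9%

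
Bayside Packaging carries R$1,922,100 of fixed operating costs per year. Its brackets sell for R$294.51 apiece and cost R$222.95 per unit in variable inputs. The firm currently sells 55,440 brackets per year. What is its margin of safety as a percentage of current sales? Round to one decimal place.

Contribution margin per unit = R$294.51 − R$222.95 = R$71.56. Break-even units = R$1,922,100 ÷ R$71.56 = 26,859.98; break-even revenue = 26,859.98 × R$294.51 = R$7,910,532.02.
Current sales = 55,440 × R$294.51 = R$16,327,634.40.
Margin of safety = (R$16,327,634.40 − R$7,910,532.02) ÷ R$16,327,634.40 = 51.6%.

51.6%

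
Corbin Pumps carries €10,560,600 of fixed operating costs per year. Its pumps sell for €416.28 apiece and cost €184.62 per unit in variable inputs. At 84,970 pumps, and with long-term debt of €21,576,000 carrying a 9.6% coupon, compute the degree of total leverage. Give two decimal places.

Contribution at this volume is 84,970 × €231.66 = €19,684,150.20.
EBIT = €19,684,150.20 − €10,560,600 = €9,123,550.20. Interest = €2,071,296.00.
DOL = €19,684,150.20 ÷ €9,123,550.20 = 2.1575; DFL = €9,123,550.20 ÷ €7,052,254.20 = 1.2937.
DCL = DOL × DFL = 2.1575 × 1.2937 = 2.7912.

2.79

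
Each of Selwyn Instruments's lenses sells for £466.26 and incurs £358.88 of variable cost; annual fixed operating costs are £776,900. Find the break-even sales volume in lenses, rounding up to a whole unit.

7,236 lenses

Each unit contributes £466.26 − £358.88 = £107.38.
Units to break even: £776,900 ÷ £107.38 = 7,235.05, rounded up to 7,236.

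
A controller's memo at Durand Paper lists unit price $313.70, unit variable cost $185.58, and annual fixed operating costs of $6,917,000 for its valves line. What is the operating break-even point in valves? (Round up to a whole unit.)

53,989 valves

Each unit contributes $313.70 − $185.58 = $128.12.
Break-even volume = fixed costs ÷ CM per unit = $6,917,000 ÷ $128.12 = 53,988.45, so 53,989 valves.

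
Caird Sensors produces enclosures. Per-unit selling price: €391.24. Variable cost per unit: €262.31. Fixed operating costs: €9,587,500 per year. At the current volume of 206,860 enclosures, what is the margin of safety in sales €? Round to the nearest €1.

Unit CM = price − variable cost = €391.24 − €262.31 = €128.93. Break-even units = €9,587,500 ÷ €128.93 = 74,362.06; break-even revenue = 74,362.06 × €391.24 = €29,093,411.15.
Actual sales revenue = 206,860 × €391.24 = €80,931,906.40.
Margin of safety = €80,931,906.40 − €29,093,411.15 = €51,838,495.

€51,838,495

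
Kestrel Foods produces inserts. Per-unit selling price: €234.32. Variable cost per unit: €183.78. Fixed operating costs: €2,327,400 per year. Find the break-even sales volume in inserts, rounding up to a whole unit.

46,051 inserts

Contribution margin per unit = €234.32 − €183.78 = €50.54.
Break-even Q = €2,327,400 / €50.54 = 46,050.65 → 46,051 inserts.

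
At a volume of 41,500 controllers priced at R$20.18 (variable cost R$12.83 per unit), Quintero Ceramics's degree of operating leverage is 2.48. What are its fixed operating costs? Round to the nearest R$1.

R$182,031

Contribution at this volume is 41,500 × R$7.35 = R$305,025.00.
Since DOL = CM ÷ EBIT, EBIT = R$305,025.00 ÷ 2.48 = R$122,993.95.
Fixed costs = CM − EBIT = R$305,025.00 − R$122,993.95 = R$182,031.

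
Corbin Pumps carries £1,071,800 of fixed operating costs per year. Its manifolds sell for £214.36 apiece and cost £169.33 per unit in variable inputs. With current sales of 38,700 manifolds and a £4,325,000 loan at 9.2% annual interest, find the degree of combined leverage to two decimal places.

6.38

At 38,700 units, contribution = 38,700 × £45.03 = £1,742,661.00.
Subtracting fixed costs: EBIT = £1,742,661.00 − £1,071,800 = £670,861.00. Interest = £397,900.00.
DOL = £1,742,661.00 ÷ £670,861.00 = 2.5976; DFL = £670,861.00 ÷ £272,961.00 = 2.4577.
Combined leverage = 2.5976 × 2.4577 = 6.3841.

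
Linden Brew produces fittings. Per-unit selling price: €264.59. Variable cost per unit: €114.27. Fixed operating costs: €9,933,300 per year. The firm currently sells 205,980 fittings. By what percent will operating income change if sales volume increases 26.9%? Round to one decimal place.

+39.6%

At 205,980 units, contribution = 205,980 × €150.32 = €30,962,913.60.
Operating income = contribution − fixed costs = €30,962,913.60 − €9,933,300 = €21,029,613.60.
DOL = contribution ÷ EBIT = €30,962,913.60 ÷ €21,029,613.60 = 1.4723.
%ΔEBIT = DOL × %ΔSales = 1.4723 × +26.9% = +39.6%.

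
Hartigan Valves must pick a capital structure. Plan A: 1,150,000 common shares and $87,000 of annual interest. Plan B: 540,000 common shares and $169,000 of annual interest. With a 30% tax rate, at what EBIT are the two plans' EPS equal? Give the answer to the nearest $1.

At indifference, (EBIT − 87,000)(1 − t)/1,150,000 = (EBIT − 169,000)(1 − t)/540,000.
The (1 − t) factor cancels: (EBIT − 87,000) × 540,000 = (EBIT − 169,000) × 1,150,000.
Solving, EBIT = (169,000·1,150,000 − 87,000·540,000) / (1,150,000 − 540,000) = 147,370,000,000 / 610,000 = 241,590.16.

$241,590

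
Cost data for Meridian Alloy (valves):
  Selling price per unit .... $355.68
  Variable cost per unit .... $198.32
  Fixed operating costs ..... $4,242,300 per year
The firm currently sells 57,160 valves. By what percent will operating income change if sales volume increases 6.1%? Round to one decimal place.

Contribution at this volume is 57,160 × $157.36 = $8,994,697.60.
Operating income = contribution − fixed costs = $8,994,697.60 − $4,242,300 = $4,752,397.60.
Degree of operating leverage = $8,994,697.60 / $4,752,397.60 = 1.8927.
Operating income changes by 1.8927 × +6.1% = +11.5%.

+11.5%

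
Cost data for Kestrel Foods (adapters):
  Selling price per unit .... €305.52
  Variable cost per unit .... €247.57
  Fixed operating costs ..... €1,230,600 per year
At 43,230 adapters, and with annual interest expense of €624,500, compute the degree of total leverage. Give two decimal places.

3.85

At 43,230 units, contribution = 43,230 × €57.95 = €2,505,178.50.
Subtracting fixed costs: EBIT = €2,505,178.50 − €1,230,600 = €1,274,578.50. Interest = €624,500.00.
DOL = €2,505,178.50 ÷ €1,274,578.50 = 1.9655; DFL = €1,274,578.50 ÷ €650,078.50 = 1.9607.
Combined leverage = 1.9655 × 1.9607 = 3.8538.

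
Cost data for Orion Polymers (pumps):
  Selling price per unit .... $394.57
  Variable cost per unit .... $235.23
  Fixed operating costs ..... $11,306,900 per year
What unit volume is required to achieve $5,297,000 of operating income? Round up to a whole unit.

104,205 pumps

Each unit contributes $394.57 − $235.23 = $159.34.
Required volume = (fixed costs + target profit) ÷ CM = ($11,306,900 + $5,297,000) ÷ $159.34 = 104,204.22, so 104,205 pumps.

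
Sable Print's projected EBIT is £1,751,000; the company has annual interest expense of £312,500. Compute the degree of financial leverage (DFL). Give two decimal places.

Interest = £312,500.00.
Degree of financial leverage = EBIT / (EBIT − interest) = £1,751,000 / £1,438,500.00 = 1.2172.

1.22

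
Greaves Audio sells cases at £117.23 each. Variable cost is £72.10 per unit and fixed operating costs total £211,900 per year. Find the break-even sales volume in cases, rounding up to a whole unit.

Unit CM = price − variable cost = £117.23 − £72.10 = £45.13.
Units to break even: £211,900 ÷ £45.13 = 4,695.32, rounded up to 4,696.

4,696 cases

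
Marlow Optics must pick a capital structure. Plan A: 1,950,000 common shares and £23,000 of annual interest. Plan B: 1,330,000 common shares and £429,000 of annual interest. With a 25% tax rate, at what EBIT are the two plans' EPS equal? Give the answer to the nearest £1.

£1,299,935

At indifference, (EBIT − 23,000)(1 − t)/1,950,000 = (EBIT − 429,000)(1 − t)/1,330,000.
The (1 − t) factor cancels: (EBIT − 23,000) × 1,330,000 = (EBIT − 429,000) × 1,950,000.
EBIT × (1,950,000 − 1,330,000) = 429,000 × 1,950,000 − 23,000 × 1,330,000 = 805,960,000,000, so EBIT = 805,960,000,000 ÷ 620,000 = 1,299,935.48.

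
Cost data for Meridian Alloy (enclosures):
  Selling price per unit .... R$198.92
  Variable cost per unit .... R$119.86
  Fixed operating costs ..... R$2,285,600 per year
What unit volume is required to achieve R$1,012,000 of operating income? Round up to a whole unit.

41,711 enclosures

Unit CM = price − variable cost = R$198.92 − R$119.86 = R$79.06.
Required volume = (fixed costs + target profit) ÷ CM = (R$2,285,600 + R$1,012,000) ÷ R$79.06 = 41,710.09, so 41,711 enclosures.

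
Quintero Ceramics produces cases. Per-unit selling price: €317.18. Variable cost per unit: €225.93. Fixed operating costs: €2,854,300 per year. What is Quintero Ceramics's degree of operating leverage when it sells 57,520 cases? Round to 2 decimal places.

Total contribution margin = 57,520 × €91.25 = €5,248,700.00.
EBIT = €5,248,700.00 − €2,854,300 = €2,394,400.00.
DOL = contribution ÷ EBIT = €5,248,700.00 ÷ €2,394,400.00 = 2.1921.

2.19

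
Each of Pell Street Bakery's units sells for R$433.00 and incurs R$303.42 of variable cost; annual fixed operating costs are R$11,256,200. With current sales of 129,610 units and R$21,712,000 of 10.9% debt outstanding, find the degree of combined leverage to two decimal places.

5.29

Contribution at this volume is 129,610 × R$129.58 = R$16,794,863.80.
Subtracting fixed costs: EBIT = R$16,794,863.80 − R$11,256,200 = R$5,538,663.80. Interest = R$2,366,608.00.
DOL = R$16,794,863.80 ÷ R$5,538,663.80 = 3.0323; DFL = R$5,538,663.80 ÷ R$3,172,055.80 = 1.7461.
DCL = DOL × DFL = 3.0323 × 1.7461 = 5.2947.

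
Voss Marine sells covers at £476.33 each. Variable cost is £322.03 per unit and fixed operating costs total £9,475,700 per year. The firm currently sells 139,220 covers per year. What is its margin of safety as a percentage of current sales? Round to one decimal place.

Contribution margin per unit = £476.33 − £322.03 = £154.30. Break-even units = £9,475,700 ÷ £154.30 = 61,410.89; break-even revenue = 61,410.89 × £476.33 = £29,251,848.22.
Current sales = 139,220 × £476.33 = £66,314,662.60.
Margin of safety = (£66,314,662.60 − £29,251,848.22) ÷ £66,314,662.60 = 55.9%.

55.9%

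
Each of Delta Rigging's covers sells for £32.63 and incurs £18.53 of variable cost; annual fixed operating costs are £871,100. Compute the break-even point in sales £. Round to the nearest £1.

£2,015,886

Contribution margin per unit = £32.63 − £18.53 = £14.10, a CM ratio of £14.10 ÷ £32.63 = 0.4321.
Break-even sales = FC ÷ CM ratio = £871,100 × £32.63 / £14.10 = £2,015,886.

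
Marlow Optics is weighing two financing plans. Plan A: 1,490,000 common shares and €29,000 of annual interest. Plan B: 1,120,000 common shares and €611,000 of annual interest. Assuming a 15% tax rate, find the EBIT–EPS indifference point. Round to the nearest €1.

Set EPS_A = EPS_B: (EBIT − €29,000)(1 − 0.15) ÷ 1,490,000 = (EBIT − €611,000)(1 − 0.15) ÷ 1,120,000.
The (1 − t) factor cancels: (EBIT − 29,000) × 1,120,000 = (EBIT − 611,000) × 1,490,000.
Solving, EBIT = (611,000·1,490,000 − 29,000·1,120,000) / (1,490,000 − 1,120,000) = 877,910,000,000 / 370,000 = 2,372,729.73.

€2,372,730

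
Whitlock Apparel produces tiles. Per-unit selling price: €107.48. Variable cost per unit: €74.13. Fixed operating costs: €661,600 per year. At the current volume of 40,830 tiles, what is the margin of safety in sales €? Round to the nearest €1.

€2,256,211

Contribution margin per unit = €107.48 − €74.13 = €33.35. Break-even units = €661,600 ÷ €33.35 = 19,838.08; break-even revenue = 19,838.08 × €107.48 = €2,132,196.94.
Current sales = 40,830 × €107.48 = €4,388,408.40.
Margin of safety = €4,388,408.40 − €2,132,196.94 = €2,256,211.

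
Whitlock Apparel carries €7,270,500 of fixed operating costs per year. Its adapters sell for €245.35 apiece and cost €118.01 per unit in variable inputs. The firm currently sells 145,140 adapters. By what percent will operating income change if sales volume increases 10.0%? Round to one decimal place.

+16.5%

Total contribution margin = 145,140 × €127.34 = €18,482,127.60.
Subtracting fixed costs: EBIT = €18,482,127.60 − €7,270,500 = €11,211,627.60.
So DOL = total CM / EBIT = €18,482,127.60 / €11,211,627.60 = 1.6485.
%ΔEBIT = DOL × %ΔSales = 1.6485 × +10.0% = +16.5%.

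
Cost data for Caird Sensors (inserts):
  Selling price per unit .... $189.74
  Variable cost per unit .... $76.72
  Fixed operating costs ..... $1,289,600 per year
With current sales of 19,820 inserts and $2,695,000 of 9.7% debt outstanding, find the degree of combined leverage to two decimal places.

At 19,820 units, contribution = 19,820 × $113.02 = $2,240,056.40.
Subtracting fixed costs: EBIT = $2,240,056.40 − $1,289,600 = $950,456.40. Interest = $261,415.00, so EBIT − I = $689,041.40.
Degree of total leverage = total CM / (EBIT − interest) = $2,240,056.40 / $689,041.40 = 3.2510.

3.25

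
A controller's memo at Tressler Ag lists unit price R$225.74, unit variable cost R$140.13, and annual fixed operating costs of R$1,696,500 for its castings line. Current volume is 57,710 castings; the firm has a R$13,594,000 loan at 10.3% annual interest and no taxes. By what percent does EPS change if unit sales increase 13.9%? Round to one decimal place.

+37.2%

Total contribution margin = 57,710 × R$85.61 = R$4,940,553.10.
Subtracting fixed costs: EBIT = R$4,940,553.10 − R$1,696,500 = R$3,244,053.10.
After interest of R$1,400,182.00, pre-tax earnings = R$1,843,871.10.
DCL = total CM / (EBIT − I) = R$4,940,553.10 / R$1,843,871.10 = 2.6794.
EPS therefore changes by 2.6794 × (+13.9%) = +37.2%.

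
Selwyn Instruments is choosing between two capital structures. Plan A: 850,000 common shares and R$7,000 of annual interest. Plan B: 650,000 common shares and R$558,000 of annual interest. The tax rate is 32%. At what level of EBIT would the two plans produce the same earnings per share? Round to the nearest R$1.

R$2,348,750

At indifference, (EBIT − 7,000)(1 − t)/850,000 = (EBIT − 558,000)(1 − t)/650,000.
Cancelling (1 − t) and cross-multiplying: 650,000·(EBIT − 7,000) = 850,000·(EBIT − 558,000).
Solving, EBIT = (558,000·850,000 − 7,000·650,000) / (850,000 − 650,000) = 469,750,000,000 / 200,000 = 2,348,750.00.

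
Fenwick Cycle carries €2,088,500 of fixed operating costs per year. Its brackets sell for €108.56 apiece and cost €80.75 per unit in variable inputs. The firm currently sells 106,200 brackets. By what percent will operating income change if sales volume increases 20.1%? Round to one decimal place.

+68.6%

At 106,200 units, contribution = 106,200 × €27.81 = €2,953,422.00.
Subtracting fixed costs: EBIT = €2,953,422.00 − €2,088,500 = €864,922.00.
DOL = contribution ÷ EBIT = €2,953,422.00 ÷ €864,922.00 = 3.4147.
%ΔEBIT = DOL × %ΔSales = 3.4147 × +20.1% = +68.6%.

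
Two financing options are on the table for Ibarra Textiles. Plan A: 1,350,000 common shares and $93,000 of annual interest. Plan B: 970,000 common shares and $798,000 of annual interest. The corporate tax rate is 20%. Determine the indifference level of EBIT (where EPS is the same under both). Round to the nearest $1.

$2,597,605

Set EPS_A = EPS_B: (EBIT − $93,000)(1 − 0.20) ÷ 1,350,000 = (EBIT − $798,000)(1 − 0.20) ÷ 970,000.
Cancelling (1 − t) and cross-multiplying: 970,000·(EBIT − 93,000) = 1,350,000·(EBIT − 798,000).
Solving, EBIT = (798,000·1,350,000 − 93,000·970,000) / (1,350,000 − 970,000) = 987,090,000,000 / 380,000 = 2,597,605.26.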